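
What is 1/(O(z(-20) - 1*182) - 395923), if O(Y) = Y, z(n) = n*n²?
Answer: -1/404105 ≈ -2.4746e-6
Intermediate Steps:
z(n) = n³
1/(O(z(-20) - 1*182) - 395923) = 1/(((-20)³ - 1*182) - 395923) = 1/((-8000 - 182) - 395923) = 1/(-8182 - 395923) = 1/(-404105) = -1/404105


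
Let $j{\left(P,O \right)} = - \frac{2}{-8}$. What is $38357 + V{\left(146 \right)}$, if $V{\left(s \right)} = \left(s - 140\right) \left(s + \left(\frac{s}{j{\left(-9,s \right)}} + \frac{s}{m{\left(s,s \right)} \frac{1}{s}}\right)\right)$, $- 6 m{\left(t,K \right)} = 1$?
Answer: $-724639$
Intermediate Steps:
$m{\left(t,K \right)} = - \frac{1}{6}$ ($m{\left(t,K \right)} = \left(- \frac{1}{6}\right) 1 = - \frac{1}{6}$)
$j{\left(P,O \right)} = \frac{1}{4}$ ($j{\left(P,O \right)} = \left(-2\right) \left(- \frac{1}{8}\right) = \frac{1}{4}$)
$V{\left(s \right)} = \left(-140 + s\right) \left(- 6 s^{2} + 5 s\right)$ ($V{\left(s \right)} = \left(s - 140\right) \left(s + \left(s \frac{1}{\frac{1}{4}} + \frac{s}{\left(- \frac{1}{6}\right) \frac{1}{s}}\right)\right) = \left(-140 + s\right) \left(s + \left(s 4 + s \left(- 6 s\right)\right)\right) = \left(-140 + s\right) \left(s - \left(- 4 s + 6 s^{2}\right)\right) = \left(-140 + s\right) \left(- 6 s^{2} + 5 s\right)$)
$38357 + V{\left(146 \right)} = 38357 - 146 \left(-140 + 146\right) \left(-5 + 6 \cdot 146\right) = 38357 - 146 \cdot 6 \left(-5 + 876\right) = 38357 - 146 \cdot 6 \cdot 871 = 38357 - 762996 = -724639$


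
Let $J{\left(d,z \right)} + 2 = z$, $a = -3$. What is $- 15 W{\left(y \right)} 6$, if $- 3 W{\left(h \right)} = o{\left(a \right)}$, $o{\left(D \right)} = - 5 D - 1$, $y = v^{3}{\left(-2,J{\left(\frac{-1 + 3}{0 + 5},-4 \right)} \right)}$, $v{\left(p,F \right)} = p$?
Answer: $420$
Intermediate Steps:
$J{\left(d,z \right)} = -2 + z$
$y = -8$ ($y = \left(-2\right)^{3} = -8$)
$o{\left(D \right)} = -1 - 5 D$
$W{\left(h \right)} = - \frac{14}{3}$ ($W{\left(h \right)} = - \frac{-1 - -15}{3} = - \frac{-1 + 15}{3} = \left(- \frac{1}{3}\right) 14 = - \frac{14}{3}$)
$- 15 W{\left(y \right)} 6 = \left(-15\right) \left(- \frac{14}{3}\right) 6 = 70 \cdot 6 = 420$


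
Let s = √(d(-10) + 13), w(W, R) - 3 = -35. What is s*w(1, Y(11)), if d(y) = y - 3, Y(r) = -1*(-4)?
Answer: 0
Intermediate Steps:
Y(r) = 4
d(y) = -3 + y
w(W, R) = -32 (w(W, R) = 3 - 35 = -32)
s = 0 (s = √((-3 - 10) + 13) = √(-13 + 13) = √0 = 0)
s*w(1, Y(11)) = 0*(-32) = 0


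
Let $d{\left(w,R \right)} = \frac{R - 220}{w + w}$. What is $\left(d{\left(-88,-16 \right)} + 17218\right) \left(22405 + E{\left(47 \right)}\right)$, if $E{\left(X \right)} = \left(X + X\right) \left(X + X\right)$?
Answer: $\frac{23669774891}{44} \approx 5.3795 \cdot 10^{8}$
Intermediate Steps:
$E{\left(X \right)} = 4 X^{2}$ ($E{\left(X \right)} = 2 X 2 X = 4 X^{2}$)
$d{\left(w,R \right)} = \frac{-220 + R}{2 w}$
$\left(d{\left(-88,-16 \right)} + 17218\right) \left(22405 + E{\left(47 \right)}\right) = \left(\frac{-220 - 16}{2 \left(-88\right)} + 17218\right) \left(22405 + 4 \cdot 47^{2}\right) = \left(\frac{1}{2} \left(- \frac{1}{88}\right) \left(-236\right) + 17218\right) \left(22405 + 4 \cdot 2209\right) = \left(\frac{59}{44} + 17218\right) \left(22405 + 8836\right) = \frac{757651}{44} \cdot 31241 = \frac{23669774891}{44}$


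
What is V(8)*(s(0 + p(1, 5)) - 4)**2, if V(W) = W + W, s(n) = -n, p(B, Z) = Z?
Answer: 1296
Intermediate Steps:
V(W) = 2*W
V(8)*(s(0 + p(1, 5)) - 4)**2 = (2*8)*(-(0 + 5) - 4)**2 = 16*(-1*5 - 4)**2 = 16*(-5 - 4)**2 = 16*(-9)**2 = 16*81 = 1296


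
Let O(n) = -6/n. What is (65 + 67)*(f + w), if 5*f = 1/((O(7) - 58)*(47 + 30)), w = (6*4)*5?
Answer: 8157597/515 ≈ 15840.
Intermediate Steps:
w = 120 (w = 24*5 = 120)
f = -1/22660 (f = 1/(5*(((-6/7 - 58)*(47 + 30)))) = 1/(5*(((-6*⅐ - 58)*77))) = 1/(5*(((-6/7 - 58)*77))) = 1/(5*((-412/7*77))) = (⅕)/(-4532) = (⅕)*(-1/4532) = -1/22660 ≈ -4.4131e-5)
(65 + 67)*(f + w) = (65 + 67)*(-1/22660 + 120) = 132*(2719199/22660) = 8157597/515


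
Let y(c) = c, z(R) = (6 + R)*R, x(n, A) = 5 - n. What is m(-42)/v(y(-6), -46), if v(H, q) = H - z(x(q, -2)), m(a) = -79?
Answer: 79/2913 ≈ 0.027120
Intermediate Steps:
z(R) = R*(6 + R)
v(H, q) = H - (5 - q)*(11 - q) (v(H, q) = H - (5 - q)*(6 + (5 - q)) = H - (5 - q)*(11 - q))
m(-42)/v(y(-6), -46) = -79/(-6 - (-11 - 46)*(-5 - 46)) = -79/(-6 - 1*(-57)*(-51)) = -79/(-6 - 2907) = -79/(-2913) = -79*(-1/2913) = 79/2913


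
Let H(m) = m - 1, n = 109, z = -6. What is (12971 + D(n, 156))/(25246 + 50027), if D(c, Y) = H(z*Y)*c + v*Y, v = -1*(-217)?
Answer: -55310/75273 ≈ -0.73479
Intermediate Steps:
H(m) = -1 + m
v = 217
D(c, Y) = 217*Y + c*(-1 - 6*Y) (D(c, Y) = (-1 - 6*Y)*c + 217*Y = c*(-1 - 6*Y) + 217*Y = 217*Y + c*(-1 - 6*Y))
(12971 + D(n, 156))/(25246 + 50027) = (12971 + (-1*109 + 217*156 - 6*156*109))/(25246 + 50027) = (12971 + (-109 + 33852 - 102024))/75273 = (12971 - 68281)*(1/75273) = -55310*1/75273 = -55310/75273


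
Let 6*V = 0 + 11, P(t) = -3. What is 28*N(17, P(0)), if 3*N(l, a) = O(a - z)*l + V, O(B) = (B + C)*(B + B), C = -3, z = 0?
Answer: 51562/9 ≈ 5729.1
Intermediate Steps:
O(B) = 2*B*(-3 + B) (O(B) = (B - 3)*(B + B) = (-3 + B)*(2*B) = 2*B*(-3 + B))
V = 11/6 (V = (0 + 11)/6 = (⅙)*11 = 11/6 ≈ 1.8333)
N(l, a) = 11/18 + 2*a*l*(-3 + a)/3 (N(l, a) = ((2*(a - 1*0)*(-3 + (a - 1*0)))*l + 11/6)/3 = ((2*(a + 0)*(-3 + (a + 0)))*l + 11/6)/3 = ((2*a*(-3 + a))*l + 11/6)/3 = (2*a*l*(-3 + a) + 11/6)/3 = (11/6 + 2*a*l*(-3 + a))/3 = 11/18 + 2*a*l*(-3 + a)/3)
28*N(17, P(0)) = 28*(11/18 + (⅔)*(-3)*17*(-3 - 3)) = 28*(11/18 + (⅔)*(-3)*17*(-6)) = 28*(11/18 + 204) = 28*(3683/18) = 51562/9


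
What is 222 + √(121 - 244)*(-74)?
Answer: 222 - 74*I*√123 ≈ 222.0 - 820.7*I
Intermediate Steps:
222 + √(121 - 244)*(-74) = 222 + √(-123)*(-74) = 222 + (I*√123)*(-74) = 222 - 74*I*√123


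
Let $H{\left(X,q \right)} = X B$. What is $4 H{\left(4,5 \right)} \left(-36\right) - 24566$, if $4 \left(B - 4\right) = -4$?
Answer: $-26294$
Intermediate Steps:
$B = 3$ ($B = 4 + \frac{1}{4} \left(-4\right) = 4 - 1 = 3$)
$H{\left(X,q \right)} = 3 X$ ($H{\left(X,q \right)} = X 3 = 3 X$)
$4 H{\left(4,5 \right)} \left(-36\right) - 24566 = 4 \cdot 3 \cdot 4 \left(-36\right) - 24566 = 4 \cdot 12 \left(-36\right) - 24566 = 48 \left(-36\right) - 24566 = -1728 - 24566 = -26294$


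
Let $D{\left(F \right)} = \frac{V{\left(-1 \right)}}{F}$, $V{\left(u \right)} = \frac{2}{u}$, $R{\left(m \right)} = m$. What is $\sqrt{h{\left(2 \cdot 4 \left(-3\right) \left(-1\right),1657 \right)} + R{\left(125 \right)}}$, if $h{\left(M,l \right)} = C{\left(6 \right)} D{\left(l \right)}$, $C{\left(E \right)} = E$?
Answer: $\frac{\sqrt{343186241}}{1657} \approx 11.18$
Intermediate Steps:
$D{\left(F \right)} = - \frac{2}{F}$ ($D{\left(F \right)} = \frac{2 \frac{1}{-1}}{F} = \frac{2 \left(-1\right)}{F} = - \frac{2}{F}$)
$h{\left(M,l \right)} = - \frac{12}{l}$ ($h{\left(M,l \right)} = 6 \left(- \frac{2}{l}\right) = - \frac{12}{l}$)
$\sqrt{h{\left(2 \cdot 4 \left(-3\right) \left(-1\right),1657 \right)} + R{\left(125 \right)}} = \sqrt{- \frac{12}{1657} + 125} = \sqrt{\frac{207113}{1657}} = \frac{\sqrt{343186241}}{1657}$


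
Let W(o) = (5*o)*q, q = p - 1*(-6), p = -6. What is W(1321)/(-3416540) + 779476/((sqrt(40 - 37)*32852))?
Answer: 194869*sqrt(3)/24639 ≈ 13.699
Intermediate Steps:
q = 0 (q = -6 - 1*(-6) = -6 + 6 = 0)
W(o) = 0 (W(o) = (5*o)*0 = 0)
W(1321)/(-3416540) + 779476/((sqrt(40 - 37)*32852)) = 0/(-3416540) + 779476/((sqrt(40 - 37)*32852)) = 0*(-1/3416540) + 779476/((sqrt(3)*32852)) = 0 + 779476/((32852*sqrt(3))) = 0 + 779476*(sqrt(3)/98556) = 0 + 194869*sqrt(3)/24639 = 194869*sqrt(3)/24639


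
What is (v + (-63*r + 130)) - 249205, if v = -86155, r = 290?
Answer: -353500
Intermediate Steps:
(v + (-63*r + 130)) - 249205 = (-86155 + (-63*290 + 130)) - 249205 = (-86155 + (-18270 + 130)) - 249205 = (-86155 - 18140) - 249205 = -104295 - 249205 = -353500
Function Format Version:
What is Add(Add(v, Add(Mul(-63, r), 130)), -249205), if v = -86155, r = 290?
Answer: -353500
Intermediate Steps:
Add(Add(v, Add(Mul(-63, r), 130)), -249205) = Add(Add(-86155, Add(Mul(-63, 290), 130)), -249205) = Add(Add(-86155, Add(-18270, 130)), -249205) = Add(Add(-86155, -18140), -249205) = Add(-104295, -249205) = -353500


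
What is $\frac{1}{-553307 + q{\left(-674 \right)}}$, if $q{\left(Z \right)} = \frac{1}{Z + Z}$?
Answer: $- \frac{1348}{745857837} \approx -1.8073 \cdot 10^{-6}$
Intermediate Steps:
$q{\left(Z \right)} = \frac{1}{2 Z}$
$\frac{1}{-553307 + q{\left(-674 \right)}} = \frac{1}{-553307 + \frac{1}{2 \left(-674\right)}} = \frac{1}{-553307 + \frac{1}{2} \left(- \frac{1}{674}\right)} = \frac{1}{-553307 - \frac{1}{1348}} = \frac{1}{- \frac{745857837}{1348}} = - \frac{1348}{745857837}$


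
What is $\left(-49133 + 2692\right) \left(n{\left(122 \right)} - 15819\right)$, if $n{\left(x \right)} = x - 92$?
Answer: $733256949$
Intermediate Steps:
$n{\left(x \right)} = -92 + x$
$\left(-49133 + 2692\right) \left(n{\left(122 \right)} - 15819\right) = \left(-49133 + 2692\right) \left(\left(-92 + 122\right) - 15819\right) = - 46441 \left(30 - 15819\right) = \left(-46441\right) \left(-15789\right) = 733256949$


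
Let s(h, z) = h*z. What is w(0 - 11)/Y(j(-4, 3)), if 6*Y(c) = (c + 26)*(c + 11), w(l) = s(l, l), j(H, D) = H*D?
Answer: -363/7 ≈ -51.857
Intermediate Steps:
j(H, D) = D*H
w(l) = l² (w(l) = l*l = l²)
Y(c) = (11 + c)*(26 + c)/6 (Y(c) = ((c + 26)*(c + 11))/6 = ((26 + c)*(11 + c))/6 = ((11 + c)*(26 + c))/6 = (11 + c)*(26 + c)/6)
w(0 - 11)/Y(j(-4, 3)) = (0 - 11)²/(143/3 + (3*(-4))²/6 + 37*(3*(-4))/6) = (-11)²/(143/3 + (⅙)*(-12)² + (37/6)*(-12)) = 121/(143/3 + (⅙)*144 - 74) = 121/(143/3 + 24 - 74) = 121/(-7/3) = 121*(-3/7) = -363/7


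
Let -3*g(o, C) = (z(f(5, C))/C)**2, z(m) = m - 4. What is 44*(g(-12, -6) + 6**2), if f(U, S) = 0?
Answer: 42592/27 ≈ 1577.5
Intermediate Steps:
z(m) = -4 + m
g(o, C) = -16/(3*C**2) (g(o, C) = -(-4 + 0)**2/C**2/3 = -16/C**2/3 = -16/(3*C**2))
44*(g(-12, -6) + 6**2) = 44*(-16/3/(-6)**2 + 6**2) = 44*(-16/3*1/36 + 36) = 44*(-4/27 + 36) = 44*(968/27) = 42592/27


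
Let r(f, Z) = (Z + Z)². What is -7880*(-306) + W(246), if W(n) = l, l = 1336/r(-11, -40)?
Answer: 1929024167/800 ≈ 2.4113e+6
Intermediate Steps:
r(f, Z) = 4*Z² (r(f, Z) = (2*Z)² = 4*Z²)
l = 167/800 (l = 1336/((4*(-40)²)) = 1336/((4*1600)) = 1336/6400 = 1336*(1/6400) = 167/800 ≈ 0.20875)
W(n) = 167/800
-7880*(-306) + W(246) = -7880*(-306) + 167/800 = 2411280 + 167/800 = 1929024167/800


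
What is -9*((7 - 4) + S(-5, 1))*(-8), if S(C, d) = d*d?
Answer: 288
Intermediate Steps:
S(C, d) = d²
-9*((7 - 4) + S(-5, 1))*(-8) = -9*((7 - 4) + 1²)*(-8) = -9*(3 + 1)*(-8) = -9*4*(-8) = -36*(-8) = 288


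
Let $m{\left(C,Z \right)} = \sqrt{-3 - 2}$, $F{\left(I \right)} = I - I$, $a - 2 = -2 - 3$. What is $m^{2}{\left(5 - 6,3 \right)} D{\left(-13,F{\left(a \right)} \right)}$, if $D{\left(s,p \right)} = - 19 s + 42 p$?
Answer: $-1235$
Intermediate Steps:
$a = -3$ ($a = 2 - 5 = -3$)
$F{\left(I \right)} = 0$
$m{\left(C,Z \right)} = i \sqrt{5}$ ($m{\left(C,Z \right)} = \sqrt{-5} = i \sqrt{5}$)
$m^{2}{\left(5 - 6,3 \right)} D{\left(-13,F{\left(a \right)} \right)} = \left(i \sqrt{5}\right)^{2} \left(\left(-19\right) \left(-13\right) + 42 \cdot 0\right) = - 5 \left(247 + 0\right) = \left(-5\right) 247 = -1235$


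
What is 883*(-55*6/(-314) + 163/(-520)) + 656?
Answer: 106720387/81640 ≈ 1307.2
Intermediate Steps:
883*(-55*6/(-314) + 163/(-520)) + 656 = 883*(-330*(-1/314) + 163*(-1/520)) + 656 = 883*(165/157 - 163/520) + 656 = 883*(60209/81640) + 656 = 53164547/81640 + 656 = 106720387/81640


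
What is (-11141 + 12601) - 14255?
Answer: -12795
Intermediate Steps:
(-11141 + 12601) - 14255 = 1460 - 14255 = -12795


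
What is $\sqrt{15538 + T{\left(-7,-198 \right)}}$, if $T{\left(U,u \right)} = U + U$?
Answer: $2 \sqrt{3881} \approx 124.6$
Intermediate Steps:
$T{\left(U,u \right)} = 2 U$
$\sqrt{15538 + T{\left(-7,-198 \right)}} = \sqrt{15538 + 2 \left(-7\right)} = \sqrt{15538 - 14} = \sqrt{15524} = 2 \sqrt{3881}$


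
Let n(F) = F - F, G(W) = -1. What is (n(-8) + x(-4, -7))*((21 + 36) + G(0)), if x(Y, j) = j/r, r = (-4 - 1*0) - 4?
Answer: 49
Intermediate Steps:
r = -8 (r = (-4 + 0) - 4 = -4 - 4 = -8)
x(Y, j) = -j/8 (x(Y, j) = j/(-8) = j*(-⅛) = -j/8)
n(F) = 0
(n(-8) + x(-4, -7))*((21 + 36) + G(0)) = (0 - ⅛*(-7))*((21 + 36) - 1) = (0 + 7/8)*(57 - 1) = (7/8)*56 = 49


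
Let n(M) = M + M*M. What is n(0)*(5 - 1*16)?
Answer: 0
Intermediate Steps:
n(M) = M + M²
n(0)*(5 - 1*16) = (0*(1 + 0))*(5 - 1*16) = (0*1)*(5 - 16) = 0*(-11) = 0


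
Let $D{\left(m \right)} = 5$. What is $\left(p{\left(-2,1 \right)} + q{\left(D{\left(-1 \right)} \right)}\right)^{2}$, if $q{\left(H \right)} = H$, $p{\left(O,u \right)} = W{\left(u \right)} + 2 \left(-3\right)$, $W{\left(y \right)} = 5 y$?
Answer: $16$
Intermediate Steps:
$p{\left(O,u \right)} = -6 + 5 u$ ($p{\left(O,u \right)} = 5 u + 2 \left(-3\right) = 5 u - 6 = -6 + 5 u$)
$\left(p{\left(-2,1 \right)} + q{\left(D{\left(-1 \right)} \right)}\right)^{2} = \left(\left(-6 + 5 \cdot 1\right) + 5\right)^{2} = \left(\left(-6 + 5\right) + 5\right)^{2} = \left(-1 + 5\right)^{2} = 4^{2} = 16$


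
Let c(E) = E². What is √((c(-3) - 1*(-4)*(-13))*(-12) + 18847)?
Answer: 17*√67 ≈ 139.15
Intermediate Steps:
√((c(-3) - 1*(-4)*(-13))*(-12) + 18847) = √(((-3)² - 1*(-4)*(-13))*(-12) + 18847) = √((9 + 4*(-13))*(-12) + 18847) = √((9 - 52)*(-12) + 18847) = √(-43*(-12) + 18847) = √(516 + 18847) = √19363 = 17*√67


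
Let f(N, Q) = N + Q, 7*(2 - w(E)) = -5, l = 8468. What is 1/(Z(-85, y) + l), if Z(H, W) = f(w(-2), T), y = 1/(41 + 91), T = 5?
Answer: 7/59330 ≈ 0.00011798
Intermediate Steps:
w(E) = 19/7 (w(E) = 2 - ⅐*(-5) = 2 + 5/7 = 19/7)
y = 1/132 ≈ 0.0075758
Z(H, W) = 54/7 (Z(H, W) = 19/7 + 5 = 54/7)
1/(Z(-85, y) + l) = 1/(54/7 + 8468) = 1/(59330/7) = 7/59330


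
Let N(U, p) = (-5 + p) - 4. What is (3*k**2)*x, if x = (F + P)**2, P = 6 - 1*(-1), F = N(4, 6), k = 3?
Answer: 432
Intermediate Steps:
N(U, p) = -9 + p
F = -3 (F = -9 + 6 = -3)
P = 7 (P = 6 + 1 = 7)
x = 16 (x = (-3 + 7)**2 = 4**2 = 16)
(3*k**2)*x = (3*3**2)*16 = (3*9)*16 = 27*16 = 432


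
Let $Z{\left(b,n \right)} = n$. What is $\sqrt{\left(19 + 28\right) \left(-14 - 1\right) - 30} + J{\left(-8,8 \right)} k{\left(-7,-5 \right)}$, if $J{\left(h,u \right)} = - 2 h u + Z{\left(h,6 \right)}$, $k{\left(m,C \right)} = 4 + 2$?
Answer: $804 + 7 i \sqrt{15} \approx 804.0 + 27.111 i$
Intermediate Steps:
$k{\left(m,C \right)} = 6$
$J{\left(h,u \right)} = 6 - 2 h u$ ($J{\left(h,u \right)} = - 2 h u + 6 = 6 - 2 h u$)
$\sqrt{\left(19 + 28\right) \left(-14 - 1\right) - 30} + J{\left(-8,8 \right)} k{\left(-7,-5 \right)} = \sqrt{\left(19 + 28\right) \left(-14 - 1\right) - 30} + \left(6 - \left(-16\right) 8\right) 6 = \sqrt{47 \left(-15\right) - 30} + \left(6 + 128\right) 6 = \sqrt{-705 - 30} + 134 \cdot 6 = \sqrt{-735} + 804 = 7 i \sqrt{15} + 804 = 804 + 7 i \sqrt{15}$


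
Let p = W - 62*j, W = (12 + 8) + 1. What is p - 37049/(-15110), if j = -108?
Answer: 101530919/15110 ≈ 6719.5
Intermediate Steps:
W = 21 (W = 20 + 1 = 21)
p = 6717 (p = 21 - 62*(-108) = 21 + 6696 = 6717)
p - 37049/(-15110) = 6717 - 37049/(-15110) = 6717 - 37049*(-1/15110) = 6717 + 37049/15110 = 101530919/15110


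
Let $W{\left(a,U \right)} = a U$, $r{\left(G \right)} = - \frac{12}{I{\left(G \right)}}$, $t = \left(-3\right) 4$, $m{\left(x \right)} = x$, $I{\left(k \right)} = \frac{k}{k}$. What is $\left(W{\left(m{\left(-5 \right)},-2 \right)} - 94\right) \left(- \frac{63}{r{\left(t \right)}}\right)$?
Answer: $-441$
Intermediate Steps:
$I{\left(k \right)} = 1$
$t = -12$
$r{\left(G \right)} = -12$ ($r{\left(G \right)} = - \frac{12}{1} = \left(-12\right) 1 = -12$)
$W{\left(a,U \right)} = U a$
$\left(W{\left(m{\left(-5 \right)},-2 \right)} - 94\right) \left(- \frac{63}{r{\left(t \right)}}\right) = \left(\left(-2\right) \left(-5\right) - 94\right) \left(- \frac{63}{-12}\right) = \left(10 - 94\right) \left(\left(-63\right) \left(- \frac{1}{12}\right)\right) = \left(-84\right) \frac{21}{4} = -441$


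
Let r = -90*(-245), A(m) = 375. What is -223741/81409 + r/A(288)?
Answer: 22815541/407045 ≈ 56.052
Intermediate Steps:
r = 22050
-223741/81409 + r/A(288) = -223741/81409 + 22050/375 = -223741*1/81409 + 22050*(1/375) = -223741/81409 + 294/5 = 22815541/407045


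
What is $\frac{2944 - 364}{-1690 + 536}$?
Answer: $- \frac{1290}{577} \approx -2.2357$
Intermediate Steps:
$\frac{2944 - 364}{-1690 + 536} = \frac{2580}{-1154} = 2580 \left(- \frac{1}{1154}\right) = - \frac{1290}{577}$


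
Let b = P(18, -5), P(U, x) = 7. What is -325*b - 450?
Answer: -2725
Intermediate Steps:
b = 7
-325*b - 450 = -325*7 - 450 = -2275 - 450 = -2725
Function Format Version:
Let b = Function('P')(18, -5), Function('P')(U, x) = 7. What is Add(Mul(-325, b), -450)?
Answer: -2725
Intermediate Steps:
b = 7
Add(Mul(-325, b), -450) = Add(Mul(-325, 7), -450) = Add(-2275, -450) = -2725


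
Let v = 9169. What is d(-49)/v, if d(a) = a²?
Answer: 2401/9169 ≈ 0.26186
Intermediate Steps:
d(-49)/v = (-49)²/9169 = 2401*(1/9169) = 2401/9169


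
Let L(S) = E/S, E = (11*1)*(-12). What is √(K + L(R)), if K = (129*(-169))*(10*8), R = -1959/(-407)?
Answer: 2*I*√185925775661/653 ≈ 1320.6*I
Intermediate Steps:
E = -132 (E = 11*(-12) = -132)
R = 1959/407 (R = -1959*(-1/407) = 1959/407 ≈ 4.8133)
K = -1744080 (K = -21801*80 = -1744080)
L(S) = -132/S
√(K + L(R)) = √(-1744080 - 132/1959/407) = √(-1744080 - 132*407/1959) = √(-1744080 - 17908/653) = √(-1138902148/653) = 2*I*√185925775661/653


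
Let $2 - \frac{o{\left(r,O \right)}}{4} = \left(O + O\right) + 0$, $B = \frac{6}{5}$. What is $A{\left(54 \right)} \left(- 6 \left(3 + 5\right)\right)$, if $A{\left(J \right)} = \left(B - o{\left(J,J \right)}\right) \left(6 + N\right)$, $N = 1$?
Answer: $- \frac{714336}{5} \approx -1.4287 \cdot 10^{5}$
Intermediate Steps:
$B = \frac{6}{5}$ ($B = 6 \cdot \frac{1}{5} = \frac{6}{5} \approx 1.2$)
$o{\left(r,O \right)} = 8 - 8 O$ ($o{\left(r,O \right)} = 8 - 4 \left(\left(O + O\right) + 0\right) = 8 - 4 \left(2 O + 0\right) = 8 - 4 \cdot 2 O = 8 - 8 O$)
$A{\left(J \right)} = - \frac{238}{5} + 56 J$ ($A{\left(J \right)} = \left(\frac{6}{5} - \left(8 - 8 J\right)\right) \left(6 + 1\right) = \left(\frac{6}{5} + \left(-8 + 8 J\right)\right) 7 = \left(- \frac{34}{5} + 8 J\right) 7 = - \frac{238}{5} + 56 J$)
$A{\left(54 \right)} \left(- 6 \left(3 + 5\right)\right) = \left(- \frac{238}{5} + 56 \cdot 54\right) \left(- 6 \left(3 + 5\right)\right) = \left(- \frac{238}{5} + 3024\right) \left(\left(-6\right) 8\right) = \frac{14882}{5} \left(-48\right) = - \frac{714336}{5}$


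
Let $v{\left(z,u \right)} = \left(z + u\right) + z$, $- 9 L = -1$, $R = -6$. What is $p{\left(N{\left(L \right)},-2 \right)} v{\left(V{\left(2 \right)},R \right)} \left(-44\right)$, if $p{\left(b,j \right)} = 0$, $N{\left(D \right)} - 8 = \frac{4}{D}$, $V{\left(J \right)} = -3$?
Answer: $0$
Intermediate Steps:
$L = \frac{1}{9}$ ($L = \left(- \frac{1}{9}\right) \left(-1\right) = \frac{1}{9} \approx 0.11111$)
$N{\left(D \right)} = 8 + \frac{4}{D}$
$v{\left(z,u \right)} = u + 2 z$ ($v{\left(z,u \right)} = \left(u + z\right) + z = u + 2 z$)
$p{\left(N{\left(L \right)},-2 \right)} v{\left(V{\left(2 \right)},R \right)} \left(-44\right) = 0 \left(-6 + 2 \left(-3\right)\right) \left(-44\right) = 0 \left(-6 - 6\right) \left(-44\right) = 0 \left(-12\right) \left(-44\right) = 0 \left(-44\right) = 0$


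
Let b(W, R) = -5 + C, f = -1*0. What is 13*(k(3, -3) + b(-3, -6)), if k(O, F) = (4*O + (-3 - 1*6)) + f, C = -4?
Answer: -78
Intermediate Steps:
f = 0
b(W, R) = -9 (b(W, R) = -5 - 4 = -9)
k(O, F) = -9 + 4*O (k(O, F) = (4*O + (-3 - 1*6)) + 0 = (4*O + (-3 - 6)) + 0 = (4*O - 9) + 0 = (-9 + 4*O) + 0 = -9 + 4*O)
13*(k(3, -3) + b(-3, -6)) = 13*((-9 + 4*3) - 9) = 13*((-9 + 12) - 9) = 13*(3 - 9) = 13*(-6) = -78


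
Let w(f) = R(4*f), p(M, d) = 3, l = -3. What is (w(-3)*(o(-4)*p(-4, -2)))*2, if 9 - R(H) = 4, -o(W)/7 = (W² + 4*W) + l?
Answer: 630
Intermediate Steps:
o(W) = 21 - 28*W - 7*W² (o(W) = -7*((W² + 4*W) - 3) = -7*(-3 + W² + 4*W) = 21 - 28*W - 7*W²)
R(H) = 5 (R(H) = 9 - 1*4 = 9 - 4 = 5)
w(f) = 5
(w(-3)*(o(-4)*p(-4, -2)))*2 = (5*((21 - 28*(-4) - 7*(-4)²)*3))*2 = (5*((21 + 112 - 7*16)*3))*2 = (5*((21 + 112 - 112)*3))*2 = (5*(21*3))*2 = (5*63)*2 = 315*2 = 630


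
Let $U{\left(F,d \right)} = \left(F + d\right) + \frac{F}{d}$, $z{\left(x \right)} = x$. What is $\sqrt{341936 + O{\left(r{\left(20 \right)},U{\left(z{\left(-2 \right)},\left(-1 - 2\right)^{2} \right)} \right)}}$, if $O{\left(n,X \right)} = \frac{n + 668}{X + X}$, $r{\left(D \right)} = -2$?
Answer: $\frac{\sqrt{1272526673}}{61} \approx 584.79$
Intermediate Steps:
$U{\left(F,d \right)} = F + d + \frac{F}{d}$
$O{\left(n,X \right)} = \frac{668 + n}{2 X}$
$\sqrt{341936 + O{\left(r{\left(20 \right)},U{\left(z{\left(-2 \right)},\left(-1 - 2\right)^{2} \right)} \right)}} = \sqrt{341936 + \frac{668 - 2}{2 \left(-2 + \left(-1 - 2\right)^{2} - \frac{2}{\left(-1 - 2\right)^{2}}\right)}} = \sqrt{341936 + \frac{1}{2} \frac{1}{-2 + \left(-3\right)^{2} - \frac{2}{\left(-3\right)^{2}}} \cdot 666} = \sqrt{341936 + \frac{1}{2} \frac{1}{-2 + 9 - \frac{2}{9}} \cdot 666} = \sqrt{341936 + \frac{1}{2} \frac{1}{\frac{61}{9}} \cdot 666} = \sqrt{341936 + \frac{1}{2} \cdot \frac{9}{61} \cdot 666} = \sqrt{341936 + \frac{2997}{61}} = \sqrt{\frac{20861093}{61}} = \frac{\sqrt{1272526673}}{61}$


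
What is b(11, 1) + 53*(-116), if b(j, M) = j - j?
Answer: -6148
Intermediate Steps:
b(j, M) = 0
b(11, 1) + 53*(-116) = 0 + 53*(-116) = 0 - 6148 = -6148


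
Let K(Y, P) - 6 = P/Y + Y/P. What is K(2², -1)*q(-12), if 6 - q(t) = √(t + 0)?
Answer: 21/2 - 7*I*√3/2 ≈ 10.5 - 6.0622*I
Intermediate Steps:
q(t) = 6 - √t (q(t) = 6 - √(t + 0) = 6 - √t)
K(Y, P) = 6 + P/Y + Y/P (K(Y, P) = 6 + (P/Y + Y/P) = 6 + P/Y + Y/P)
K(2², -1)*q(-12) = (6 - 1/(2²) + 2²/(-1))*(6 - √(-12)) = (6 - 1/4 + 4*(-1))*(6 - 2*I*√3) = (6 - 1*¼ - 4)*(6 - 2*I*√3) = (6 - ¼ - 4)*(6 - 2*I*√3) = 7*(6 - 2*I*√3)/4 = 21/2 - 7*I*√3/2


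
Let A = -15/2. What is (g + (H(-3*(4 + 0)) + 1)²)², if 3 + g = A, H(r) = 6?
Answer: 5929/4 ≈ 1482.3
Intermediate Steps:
A = -15/2 (A = -15*½ = -15/2 ≈ -7.5000)
g = -21/2 (g = -3 - 15/2 = -21/2 ≈ -10.500)
(g + (H(-3*(4 + 0)) + 1)²)² = (-21/2 + (6 + 1)²)² = (-21/2 + 7²)² = (-21/2 + 49)² = (77/2)² = 5929/4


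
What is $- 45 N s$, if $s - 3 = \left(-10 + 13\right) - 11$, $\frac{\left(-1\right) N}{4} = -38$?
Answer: $34200$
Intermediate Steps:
$N = 152$ ($N = \left(-4\right) \left(-38\right) = 152$)
$s = -5$ ($s = 3 + \left(\left(-10 + 13\right) - 11\right) = 3 + \left(3 - 11\right) = 3 - 8 = -5$)
$- 45 N s = \left(-45\right) 152 \left(-5\right) = \left(-6840\right) \left(-5\right) = 34200$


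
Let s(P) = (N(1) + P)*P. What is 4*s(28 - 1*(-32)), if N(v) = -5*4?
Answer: 9600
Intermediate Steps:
N(v) = -20
s(P) = P*(-20 + P) (s(P) = (-20 + P)*P = P*(-20 + P))
4*s(28 - 1*(-32)) = 4*((28 - 1*(-32))*(-20 + (28 - 1*(-32)))) = 4*((28 + 32)*(-20 + (28 + 32))) = 4*(60*(-20 + 60)) = 4*(60*40) = 4*2400 = 9600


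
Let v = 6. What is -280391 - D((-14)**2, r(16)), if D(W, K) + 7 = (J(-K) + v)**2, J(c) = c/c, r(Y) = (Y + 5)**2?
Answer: -280433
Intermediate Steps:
r(Y) = (5 + Y)**2
J(c) = 1
D(W, K) = 42 (D(W, K) = -7 + (1 + 6)**2 = -7 + 7**2 = -7 + 49 = 42)
-280391 - D((-14)**2, r(16)) = -280391 - 1*42 = -280391 - 42 = -280433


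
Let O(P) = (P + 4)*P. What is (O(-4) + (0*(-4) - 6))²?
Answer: 36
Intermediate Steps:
O(P) = P*(4 + P) (O(P) = (4 + P)*P = P*(4 + P))
(O(-4) + (0*(-4) - 6))² = (-4*(4 - 4) + (0*(-4) - 6))² = (-4*0 + (0 - 6))² = (0 - 6)² = (-6)² = 36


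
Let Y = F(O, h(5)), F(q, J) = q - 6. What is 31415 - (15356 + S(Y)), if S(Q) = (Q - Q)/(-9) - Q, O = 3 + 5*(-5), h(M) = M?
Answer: 16031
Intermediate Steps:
O = -22 (O = 3 - 25 = -22)
F(q, J) = -6 + q
Y = -28 (Y = -6 - 22 = -28)
S(Q) = -Q (S(Q) = 0*(-⅑) - Q = 0 - Q = -Q)
31415 - (15356 + S(Y)) = 31415 - (15356 - 1*(-28)) = 31415 - (15356 + 28) = 31415 - 1*15384 = 31415 - 15384 = 16031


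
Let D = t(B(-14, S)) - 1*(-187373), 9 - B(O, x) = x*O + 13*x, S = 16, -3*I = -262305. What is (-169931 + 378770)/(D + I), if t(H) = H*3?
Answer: 208839/274883 ≈ 0.75974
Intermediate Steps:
I = 87435 (I = -⅓*(-262305) = 87435)
B(O, x) = 9 - 13*x - O*x (B(O, x) = 9 - (x*O + 13*x) = 9 - (O*x + 13*x) = 9 - (13*x + O*x) = 9 + (-13*x - O*x) = 9 - 13*x - O*x)
t(H) = 3*H
D = 187448 (D = 3*(9 - 13*16 - 1*(-14)*16) - 1*(-187373) = 3*(9 - 208 + 224) + 187373 = 3*25 + 187373 = 75 + 187373 = 187448)
(-169931 + 378770)/(D + I) = (-169931 + 378770)/(187448 + 87435) = 208839/274883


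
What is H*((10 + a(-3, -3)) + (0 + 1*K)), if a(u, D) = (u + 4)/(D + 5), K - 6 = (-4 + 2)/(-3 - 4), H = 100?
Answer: 11750/7 ≈ 1678.6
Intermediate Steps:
K = 44/7 (K = 6 + (-4 + 2)/(-3 - 4) = 6 - 2/(-7) = 6 - 2*(-1/7) = 6 + 2/7 = 44/7 ≈ 6.2857)
a(u, D) = (4 + u)/(5 + D)
H*((10 + a(-3, -3)) + (0 + 1*K)) = 100*((10 + (4 - 3)/(5 - 3)) + (0 + 1*(44/7))) = 100*((10 + 1/2) + (0 + 44/7)) = 100*((10 + (1/2)*1) + 44/7) = 100*((10 + 1/2) + 44/7) = 100*(21/2 + 44/7) = 100*(235/14) = 11750/7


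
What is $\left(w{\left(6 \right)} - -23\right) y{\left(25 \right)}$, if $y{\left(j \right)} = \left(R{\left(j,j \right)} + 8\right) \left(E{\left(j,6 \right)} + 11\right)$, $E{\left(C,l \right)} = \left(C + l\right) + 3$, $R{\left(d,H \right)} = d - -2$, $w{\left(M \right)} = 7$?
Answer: $47250$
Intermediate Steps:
$R{\left(d,H \right)} = 2 + d$ ($R{\left(d,H \right)} = d + 2 = 2 + d$)
$E{\left(C,l \right)} = 3 + C + l$
$y{\left(j \right)} = \left(10 + j\right) \left(20 + j\right)$ ($y{\left(j \right)} = \left(\left(2 + j\right) + 8\right) \left(\left(3 + j + 6\right) + 11\right) = \left(10 + j\right) \left(\left(9 + j\right) + 11\right) = \left(10 + j\right) \left(20 + j\right)$)
$\left(w{\left(6 \right)} - -23\right) y{\left(25 \right)} = \left(7 - -23\right) \left(200 + 25^{2} + 30 \cdot 25\right) = \left(7 + 23\right) \left(200 + 625 + 750\right) = 30 \cdot 1575 = 47250$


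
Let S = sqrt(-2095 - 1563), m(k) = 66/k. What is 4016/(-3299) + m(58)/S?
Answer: -4016/3299 - 33*I*sqrt(3658)/106082 ≈ -1.2173 - 0.018815*I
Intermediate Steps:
S = I*sqrt(3658) (S = sqrt(-3658) = I*sqrt(3658) ≈ 60.481*I)
4016/(-3299) + m(58)/S = 4016/(-3299) + (66/58)/((I*sqrt(3658))) = 4016*(-1/3299) + (66*(1/58))*(-I*sqrt(3658)/3658) = -4016/3299 + 33*(-I*sqrt(3658)/3658)/29 = -4016/3299 - 33*I*sqrt(3658)/106082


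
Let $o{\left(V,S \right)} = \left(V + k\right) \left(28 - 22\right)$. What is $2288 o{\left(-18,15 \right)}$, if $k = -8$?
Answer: $-356928$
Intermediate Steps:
$o{\left(V,S \right)} = -48 + 6 V$ ($o{\left(V,S \right)} = \left(V - 8\right) \left(28 - 22\right) = \left(-8 + V\right) 6 = -48 + 6 V$)
$2288 o{\left(-18,15 \right)} = 2288 \left(-48 + 6 \left(-18\right)\right) = 2288 \left(-48 - 108\right) = 2288 \left(-156\right) = -356928$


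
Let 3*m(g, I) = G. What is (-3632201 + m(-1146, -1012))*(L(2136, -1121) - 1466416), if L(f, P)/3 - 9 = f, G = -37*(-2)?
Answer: 15908725305949/3 ≈ 5.3029e+12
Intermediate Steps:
G = 74
L(f, P) = 27 + 3*f
m(g, I) = 74/3 (m(g, I) = (⅓)*74 = 74/3)
(-3632201 + m(-1146, -1012))*(L(2136, -1121) - 1466416) = (-3632201 + 74/3)*((27 + 3*2136) - 1466416) = -10896529*((27 + 6408) - 1466416)/3 = -10896529*(6435 - 1466416)/3 = -10896529/3*(-1459981) = 15908725305949/3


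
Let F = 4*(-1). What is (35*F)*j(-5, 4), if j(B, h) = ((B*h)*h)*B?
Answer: -56000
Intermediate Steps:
j(B, h) = B**2*h**2 (j(B, h) = (B*h**2)*B = B**2*h**2)
F = -4
(35*F)*j(-5, 4) = (35*(-4))*((-5)**2*4**2) = -3500*16 = -140*400 = -56000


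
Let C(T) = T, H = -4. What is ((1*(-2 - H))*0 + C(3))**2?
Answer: 9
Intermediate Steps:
((1*(-2 - H))*0 + C(3))**2 = ((1*(-2 - 1*(-4)))*0 + 3)**2 = ((1*(-2 + 4))*0 + 3)**2 = ((1*2)*0 + 3)**2 = (2*0 + 3)**2 = (0 + 3)**2 = 3**2 = 9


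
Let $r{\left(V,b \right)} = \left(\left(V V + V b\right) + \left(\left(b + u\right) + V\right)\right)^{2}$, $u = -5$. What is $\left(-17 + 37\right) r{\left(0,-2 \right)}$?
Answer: $980$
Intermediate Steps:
$r{\left(V,b \right)} = \left(-5 + V + b + V^{2} + V b\right)^{2}$ ($r{\left(V,b \right)} = \left(\left(V V + V b\right) + \left(\left(b - 5\right) + V\right)\right)^{2} = \left(\left(V^{2} + V b\right) + \left(\left(-5 + b\right) + V\right)\right)^{2} = \left(\left(V^{2} + V b\right) + \left(-5 + V + b\right)\right)^{2} = \left(-5 + V + b + V^{2} + V b\right)^{2}$)
$\left(-17 + 37\right) r{\left(0,-2 \right)} = \left(-17 + 37\right) \left(-5 + 0 - 2 + 0^{2} + 0 \left(-2\right)\right)^{2} = 20 \left(-5 + 0 - 2 + 0 + 0\right)^{2} = 20 \left(-7\right)^{2} = 20 \cdot 49 = 980$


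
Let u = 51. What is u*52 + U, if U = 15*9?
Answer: 2787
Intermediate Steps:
U = 135
u*52 + U = 51*52 + 135 = 2652 + 135 = 2787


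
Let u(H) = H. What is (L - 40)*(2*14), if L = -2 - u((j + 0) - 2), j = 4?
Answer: -1232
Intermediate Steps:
L = -4 (L = -2 - ((4 + 0) - 2) = -2 - (4 - 2) = -2 - 1*2 = -2 - 2 = -4)
(L - 40)*(2*14) = (-4 - 40)*(2*14) = -44*28 = -1232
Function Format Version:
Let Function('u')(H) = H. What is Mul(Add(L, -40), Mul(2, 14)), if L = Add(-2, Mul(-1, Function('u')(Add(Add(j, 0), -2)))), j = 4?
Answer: -1232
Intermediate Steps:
L = -4 (L = Add(-2, Mul(-1, Add(Add(4, 0), -2))) = Add(-2, Mul(-1, Add(4, -2))) = Add(-2, Mul(-1, 2)) = Add(-2, -2) = -4)
Mul(Add(L, -40), Mul(2, 14)) = Mul(Add(-4, -40), Mul(2, 14)) = Mul(-44, 28) = -1232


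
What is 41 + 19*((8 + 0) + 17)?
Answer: 516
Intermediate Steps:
41 + 19*((8 + 0) + 17) = 41 + 19*(8 + 17) = 41 + 19*25 = 41 + 475 = 516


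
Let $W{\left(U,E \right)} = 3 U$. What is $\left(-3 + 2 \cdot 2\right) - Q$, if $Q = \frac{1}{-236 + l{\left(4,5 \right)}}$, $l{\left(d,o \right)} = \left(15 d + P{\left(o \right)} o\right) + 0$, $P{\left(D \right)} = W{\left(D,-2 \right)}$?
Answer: $\frac{102}{101} \approx 1.0099$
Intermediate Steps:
$P{\left(D \right)} = 3 D$
$l{\left(d,o \right)} = 3 o^{2} + 15 d$ ($l{\left(d,o \right)} = \left(15 d + 3 o o\right) + 0 = \left(15 d + 3 o^{2}\right) + 0 = \left(3 o^{2} + 15 d\right) + 0 = 3 o^{2} + 15 d$)
$Q = - \frac{1}{101}$ ($Q = \frac{1}{-236 + \left(3 \cdot 5^{2} + 15 \cdot 4\right)} = \frac{1}{-236 + \left(3 \cdot 25 + 60\right)} = \frac{1}{-236 + \left(75 + 60\right)} = \frac{1}{-236 + 135} = \frac{1}{-101} = - \frac{1}{101} \approx -0.009901$)
$\left(-3 + 2 \cdot 2\right) - Q = \left(-3 + 2 \cdot 2\right) - - \frac{1}{101} = \left(-3 + 4\right) + \frac{1}{101} = 1 + \frac{1}{101} = \frac{102}{101}$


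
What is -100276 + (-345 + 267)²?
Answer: -94192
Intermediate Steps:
-100276 + (-345 + 267)² = -100276 + (-78)² = -100276 + 6084 = -94192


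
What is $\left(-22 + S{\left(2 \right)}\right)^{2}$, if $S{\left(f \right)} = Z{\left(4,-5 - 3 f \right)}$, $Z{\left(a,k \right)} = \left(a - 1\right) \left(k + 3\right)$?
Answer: $2116$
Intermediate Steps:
$Z{\left(a,k \right)} = \left(-1 + a\right) \left(3 + k\right)$
$S{\left(f \right)} = -6 - 9 f$ ($S{\left(f \right)} = -3 - \left(-5 - 3 f\right) + 3 \cdot 4 + 4 \left(-5 - 3 f\right) = -3 + \left(5 + 3 f\right) + 12 - \left(20 + 12 f\right) = -6 - 9 f$)
$\left(-22 + S{\left(2 \right)}\right)^{2} = \left(-22 - 24\right)^{2} = \left(-46\right)^{2} = 2116$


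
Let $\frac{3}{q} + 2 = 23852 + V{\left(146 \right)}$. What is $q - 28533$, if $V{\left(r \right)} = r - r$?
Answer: $- \frac{226837349}{7950} \approx -28533.0$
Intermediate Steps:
$V{\left(r \right)} = 0$
$q = \frac{1}{7950}$ ($q = \frac{3}{-2 + \left(23852 + 0\right)} = \frac{3}{-2 + 23852} = \frac{3}{23850} = 3 \cdot \frac{1}{23850} = \frac{1}{7950} \approx 0.00012579$)
$q - 28533 = \frac{1}{7950} - 28533 = - \frac{226837349}{7950}$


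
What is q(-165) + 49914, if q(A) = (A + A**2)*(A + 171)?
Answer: 212274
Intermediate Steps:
q(A) = (171 + A)*(A + A**2) (q(A) = (A + A**2)*(171 + A) = (171 + A)*(A + A**2))
q(-165) + 49914 = -165*(171 + (-165)**2 + 172*(-165)) + 49914 = -165*(171 + 27225 - 28380) + 49914 = -165*(-984) + 49914 = 162360 + 49914 = 212274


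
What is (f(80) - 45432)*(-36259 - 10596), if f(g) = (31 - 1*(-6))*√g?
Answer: 2128716360 - 6934540*√5 ≈ 2.1132e+9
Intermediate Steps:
f(g) = 37*√g (f(g) = (31 + 6)*√g = 37*√g)
(f(80) - 45432)*(-36259 - 10596) = (37*√80 - 45432)*(-36259 - 10596) = (37*(4*√5) - 45432)*(-46855) = (148*√5 - 45432)*(-46855) = (-45432 + 148*√5)*(-46855) = 2128716360 - 6934540*√5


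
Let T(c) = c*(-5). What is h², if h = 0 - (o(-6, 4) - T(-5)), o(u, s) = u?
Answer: 961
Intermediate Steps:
T(c) = -5*c
h = 31 (h = 0 - (-6 - (-5)*(-5)) = 0 - (-6 - 1*25) = 0 - (-6 - 25) = 0 - 1*(-31) = 0 + 31 = 31)
h² = 31² = 961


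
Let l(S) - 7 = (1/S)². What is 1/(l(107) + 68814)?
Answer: 11449/787931630 ≈ 1.4530e-5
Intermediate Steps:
l(S) = 7 + S⁻² (l(S) = 7 + (1/S)² = 7 + S⁻²)
1/(l(107) + 68814) = 1/((7 + 107⁻²) + 68814) = 1/((7 + 1/11449) + 68814) = 1/(80144/11449 + 68814) = 1/(787931630/11449) = 11449/787931630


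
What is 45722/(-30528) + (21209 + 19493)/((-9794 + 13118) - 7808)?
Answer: -180946013/17110944 ≈ -10.575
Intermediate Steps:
45722/(-30528) + (21209 + 19493)/((-9794 + 13118) - 7808) = 45722*(-1/30528) + 40702/(3324 - 7808) = -22861/15264 + 40702/(-4484) = -22861/15264 + 40702*(-1/4484) = -22861/15264 - 20351/2242 = -180946013/17110944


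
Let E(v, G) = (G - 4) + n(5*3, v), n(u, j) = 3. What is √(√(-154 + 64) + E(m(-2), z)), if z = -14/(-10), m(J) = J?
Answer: √(10 + 75*I*√10)/5 ≈ 2.2243 + 2.1325*I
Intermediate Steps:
z = 7/5 (z = -14*(-⅒) = 7/5 ≈ 1.4000)
E(v, G) = -1 + G (E(v, G) = (G - 4) + 3 = (-4 + G) + 3 = -1 + G)
√(√(-154 + 64) + E(m(-2), z)) = √(√(-154 + 64) + (-1 + 7/5)) = √(√(-90) + ⅖) = √(3*I*√10 + ⅖) = √(⅖ + 3*I*√10)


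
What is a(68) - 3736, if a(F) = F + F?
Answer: -3600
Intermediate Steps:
a(F) = 2*F
a(68) - 3736 = 2*68 - 3736 = 136 - 3736 = -3600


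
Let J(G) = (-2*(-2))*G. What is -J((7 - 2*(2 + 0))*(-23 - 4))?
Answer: 324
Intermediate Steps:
J(G) = 4*G
-J((7 - 2*(2 + 0))*(-23 - 4)) = -4*(7 - 2*(2 + 0))*(-23 - 4) = -4*(7 - 2*2)*(-27) = -4*(7 - 4)*(-27) = -4*3*(-27) = -4*(-81) = -1*(-324) = 324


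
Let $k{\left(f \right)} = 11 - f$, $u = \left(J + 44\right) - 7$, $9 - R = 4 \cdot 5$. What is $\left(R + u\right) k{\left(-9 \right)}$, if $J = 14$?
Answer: $800$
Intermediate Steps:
$R = -11$ ($R = 9 - 4 \cdot 5 = 9 - 20 = -11$)
$u = 51$ ($u = \left(14 + 44\right) - 7 = 58 - 7 = 51$)
$\left(R + u\right) k{\left(-9 \right)} = \left(-11 + 51\right) \left(11 - -9\right) = 40 \left(11 + 9\right) = 40 \cdot 20 = 800$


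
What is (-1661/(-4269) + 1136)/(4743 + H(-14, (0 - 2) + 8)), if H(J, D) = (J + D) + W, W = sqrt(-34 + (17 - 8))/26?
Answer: 621126242828/2588050876065 - 25226474*I/2588050876065 ≈ 0.24 - 9.7473e-6*I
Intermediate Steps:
W = 5*I/26 (W = sqrt(-34 + 9)*(1/26) = sqrt(-25)*(1/26) = (5*I)*(1/26) = 5*I/26 ≈ 0.19231*I)
H(J, D) = D + J + 5*I/26 (H(J, D) = (J + D) + 5*I/26 = (D + J) + 5*I/26 = D + J + 5*I/26)
(-1661/(-4269) + 1136)/(4743 + H(-14, (0 - 2) + 8)) = (-1661/(-4269) + 1136)/(4743 + (((0 - 2) + 8) - 14 + 5*I/26)) = (-1661*(-1/4269) + 1136)/(4743 + ((-2 + 8) - 14 + 5*I/26)) = (1661/4269 + 1136)/(4743 + (6 - 14 + 5*I/26)) = 4851245/(4269*(4743 + (-8 + 5*I/26))) = 4851245/(4269*(4735 + 5*I/26)) = 4851245*(676*(4735 - 5*I/26)/15156072125)/4269 = 655888324*(4735 - 5*I/26)/12940254380325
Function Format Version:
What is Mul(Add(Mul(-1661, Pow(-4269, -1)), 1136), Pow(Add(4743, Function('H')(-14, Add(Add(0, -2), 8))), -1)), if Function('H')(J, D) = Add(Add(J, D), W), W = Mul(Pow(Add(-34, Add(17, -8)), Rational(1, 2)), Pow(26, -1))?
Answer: Add(Rational(621126242828, 2588050876065), Mul(Rational(-25226474, 2588050876065), I)) ≈ Add(0.24000, Mul(-9.7473e-6, I))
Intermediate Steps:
W = Mul(Rational(5, 26), I) (W = Mul(Pow(Add(-34, 9), Rational(1, 2)), Rational(1, 26)) = Mul(Pow(-25, Rational(1, 2)), Rational(1, 26)) = Mul(Mul(5, I), Rational(1, 26)) = Mul(Rational(5, 26), I) ≈ Mul(0.19231, I))
Function('H')(J, D) = Add(D, J, Mul(Rational(5, 26), I)) (Function('H')(J, D) = Add(Add(J, D), Mul(Rational(5, 26), I)) = Add(Add(D, J), Mul(Rational(5, 26), I)) = Add(D, J, Mul(Rational(5, 26), I)))
Mul(Add(Mul(-1661, Pow(-4269, -1)), 1136), Pow(Add(4743, Function('H')(-14, Add(Add(0, -2), 8))), -1)) = Mul(Add(Mul(-1661, Pow(-4269, -1)), 1136), Pow(Add(4743, Add(Add(Add(0, -2), 8), -14, Mul(Rational(5, 26), I))), -1)) = Mul(Add(Mul(-1661, Rational(-1, 4269)), 1136), Pow(Add(4743, Add(Add(-2, 8), -14, Mul(Rational(5, 26), I))), -1)) = Mul(Add(Rational(1661, 4269), 1136), Pow(Add(4743, Add(6, -14, Mul(Rational(5, 26), I))), -1)) = Mul(Rational(4851245, 4269), Pow(Add(4743, Add(-8, Mul(Rational(5, 26), I))), -1)) = Mul(Rational(4851245, 4269), Pow(Add(4735, Mul(Rational(5, 26), I)), -1)) = Mul(Rational(4851245, 4269), Mul(Rational(676, 15156072125), Add(4735, Mul(Rational(-5, 26), I)))) = Mul(Rational(655888324, 12940254380325), Add(4735, Mul(Rational(-5, 26), I)))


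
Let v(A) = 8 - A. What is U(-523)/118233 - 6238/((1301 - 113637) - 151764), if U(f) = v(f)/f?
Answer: 21421769519/907269464550 ≈ 0.023611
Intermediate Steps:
U(f) = (8 - f)/f
U(-523)/118233 - 6238/((1301 - 113637) - 151764) = ((8 - 1*(-523))/(-523))/118233 - 6238/((1301 - 113637) - 151764) = -(8 + 523)/523*(1/118233) - 6238/(-112336 - 151764) = -1/523*531*(1/118233) - 6238/(-264100) = -531/523*1/118233 - 6238*(-1/264100) = -59/6870651 + 3119/132050 = 21421769519/907269464550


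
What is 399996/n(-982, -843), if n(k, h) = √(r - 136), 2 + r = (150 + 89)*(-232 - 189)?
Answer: -399996*I*√100757/100757 ≈ -1260.1*I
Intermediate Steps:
r = -100621 (r = -2 + (150 + 89)*(-232 - 189) = -2 + 239*(-421) = -2 - 100619 = -100621)
n(k, h) = I*√100757 (n(k, h) = √(-100621 - 136) = √(-100757) = I*√100757)
399996/n(-982, -843) = 399996/((I*√100757)) = 399996*(-I*√100757/100757) = -399996*I*√100757/100757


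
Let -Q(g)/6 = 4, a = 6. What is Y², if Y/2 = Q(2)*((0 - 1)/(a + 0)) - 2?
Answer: 16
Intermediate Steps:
Q(g) = -24 (Q(g) = -6*4 = -24)
Y = 4 (Y = 2*(-24*(0 - 1)/(6 + 0) - 2) = 2*(-(-24)/6 - 2) = 2*(-24*(-⅙) - 2) = 2*(4 - 2) = 2*2 = 4)
Y² = 4² = 16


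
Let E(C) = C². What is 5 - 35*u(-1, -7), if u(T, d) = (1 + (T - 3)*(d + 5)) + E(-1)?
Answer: -345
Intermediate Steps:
u(T, d) = 2 + (-3 + T)*(5 + d) (u(T, d) = (1 + (T - 3)*(d + 5)) + (-1)² = (1 + (-3 + T)*(5 + d)) + 1 = 2 + (-3 + T)*(5 + d))
5 - 35*u(-1, -7) = 5 - 35*(-13 - 3*(-7) + 5*(-1) - 1*(-7)) = 5 - 35*(-13 + 21 - 5 + 7) = 5 - 35*10 = 5 - 350 = -345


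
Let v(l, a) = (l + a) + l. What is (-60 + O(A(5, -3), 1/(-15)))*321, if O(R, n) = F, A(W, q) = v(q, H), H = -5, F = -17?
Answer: -24717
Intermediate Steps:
v(l, a) = a + 2*l (v(l, a) = (a + l) + l = a + 2*l)
A(W, q) = -5 + 2*q
O(R, n) = -17
(-60 + O(A(5, -3), 1/(-15)))*321 = (-60 - 17)*321 = -77*321 = -24717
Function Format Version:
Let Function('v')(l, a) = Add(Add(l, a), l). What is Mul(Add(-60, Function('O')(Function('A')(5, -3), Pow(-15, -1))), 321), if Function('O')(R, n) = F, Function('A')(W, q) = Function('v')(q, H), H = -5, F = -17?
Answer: -24717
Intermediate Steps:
Function('v')(l, a) = Add(a, Mul(2, l)) (Function('v')(l, a) = Add(Add(a, l), l) = Add(a, Mul(2, l)))
Function('A')(W, q) = Add(-5, Mul(2, q))
Function('O')(R, n) = -17
Mul(Add(-60, Function('O')(Function('A')(5, -3), Pow(-15, -1))), 321) = Mul(Add(-60, -17), 321) = Mul(-77, 321) = -24717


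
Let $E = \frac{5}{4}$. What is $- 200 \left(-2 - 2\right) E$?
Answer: $1000$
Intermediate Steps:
$E = \frac{5}{4}$ ($E = 5 \cdot \frac{1}{4} = \frac{5}{4} \approx 1.25$)
$- 200 \left(-2 - 2\right) E = - 200 \left(-2 - 2\right) \frac{5}{4} = - 200 \left(\left(-4\right) \frac{5}{4}\right) = \left(-200\right) \left(-5\right) = 1000$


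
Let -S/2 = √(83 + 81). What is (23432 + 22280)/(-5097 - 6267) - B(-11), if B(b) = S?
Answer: -11428/2841 + 4*√41 ≈ 21.590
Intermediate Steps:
S = -4*√41 (S = -2*√(83 + 81) = -4*√41 ≈ -25.612)
B(b) = -4*√41
(23432 + 22280)/(-5097 - 6267) - B(-11) = (23432 + 22280)/(-5097 - 6267) - (-4)*√41 = 45712/(-11364) + 4*√41 = 45712*(-1/11364) + 4*√41 = -11428/2841 + 4*√41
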